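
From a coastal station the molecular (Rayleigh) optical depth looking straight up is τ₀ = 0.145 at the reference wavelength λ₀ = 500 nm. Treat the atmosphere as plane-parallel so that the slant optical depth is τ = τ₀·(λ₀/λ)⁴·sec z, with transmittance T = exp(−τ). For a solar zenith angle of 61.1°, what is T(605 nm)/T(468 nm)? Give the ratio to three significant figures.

Airmass: sec 61.1° = 2.0692.
τ(605 nm) = 0.145 × (500/605)⁴ × 2.0692 = 0.145 × 0.4665 × 2.0692 = 0.1400.
τ(468 nm) = 0.145 × (500/468)⁴ × 2.0692 = 0.145 × 1.3029 × 2.0692 = 0.3909.
T(605)/T(468) = exp(τ_B − τ_A) = exp(0.2509) = 1.2852.

1.29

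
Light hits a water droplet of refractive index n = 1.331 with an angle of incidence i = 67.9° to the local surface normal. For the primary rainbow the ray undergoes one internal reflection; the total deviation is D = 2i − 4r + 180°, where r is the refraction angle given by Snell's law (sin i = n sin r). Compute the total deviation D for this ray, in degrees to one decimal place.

sin r = sin 67.9° / 1.331 = 0.9265/1.331 = 0.6961; r = 44.12°.
D = 2·67.9° − 4·44.12° + 180° = 135.80° − 176.46° + 180° = 139.34°.

139.3°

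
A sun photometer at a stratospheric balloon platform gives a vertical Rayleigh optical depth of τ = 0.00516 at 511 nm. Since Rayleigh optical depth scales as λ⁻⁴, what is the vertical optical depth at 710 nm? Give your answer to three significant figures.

0.00138

τ(710 nm) = τ(511 nm) × (511/710)⁴ = 0.00516 × (0.7197)⁴ = 0.00516 × 0.2683 = 0.0014.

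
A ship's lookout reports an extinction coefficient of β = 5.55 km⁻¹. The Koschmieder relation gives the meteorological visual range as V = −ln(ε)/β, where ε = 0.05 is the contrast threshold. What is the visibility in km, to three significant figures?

V = −ln(0.05) / 5.55 = 2.996 / 5.55 = 0.5398 km.

0.540 km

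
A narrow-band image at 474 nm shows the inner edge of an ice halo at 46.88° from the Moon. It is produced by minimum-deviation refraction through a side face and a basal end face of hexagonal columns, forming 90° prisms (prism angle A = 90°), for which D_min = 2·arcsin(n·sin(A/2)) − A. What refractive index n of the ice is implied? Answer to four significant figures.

1.315

Rearranging: n = sin((D_min + A)/2) / sin(A/2).
(D_min + A)/2 = (46.88° + 90°)/2 = 68.440°.
n = sin 68.440° / sin 45° = 0.9300 / 0.7071 = 1.3153.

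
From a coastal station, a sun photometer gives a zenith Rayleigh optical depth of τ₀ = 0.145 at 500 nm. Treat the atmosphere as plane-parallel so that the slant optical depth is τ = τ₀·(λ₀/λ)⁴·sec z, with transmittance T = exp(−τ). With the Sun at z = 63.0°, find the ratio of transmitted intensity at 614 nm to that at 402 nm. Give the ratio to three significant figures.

Airmass: sec 63.0° = 2.2027.
τ(614 nm) = 0.145 × (500/614)⁴ × 2.2027 = 0.145 × 0.4398 × 2.2027 = 0.1405.
τ(402 nm) = 0.145 × (500/402)⁴ × 2.2027 = 0.145 × 2.3932 × 2.2027 = 0.7644.
T(614)/T(402) = exp(τ_B − τ_A) = exp(0.6239) = 1.8662.

1.87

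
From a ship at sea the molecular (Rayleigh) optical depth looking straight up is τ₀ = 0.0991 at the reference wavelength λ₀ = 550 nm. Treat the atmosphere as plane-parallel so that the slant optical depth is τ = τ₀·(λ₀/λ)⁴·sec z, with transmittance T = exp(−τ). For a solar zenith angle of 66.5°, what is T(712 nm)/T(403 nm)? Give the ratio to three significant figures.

Airmass: sec 66.5° = 2.5078.
τ(712 nm) = 0.0991 × (550/712)⁴ × 2.5078 = 0.0991 × 0.3561 × 2.5078 = 0.0885.
τ(403 nm) = 0.0991 × (550/403)⁴ × 2.5078 = 0.0991 × 3.4692 × 2.5078 = 0.8622.
T(712)/T(403) = exp(τ_B − τ_A) = exp(0.7737) = 2.1678.

2.17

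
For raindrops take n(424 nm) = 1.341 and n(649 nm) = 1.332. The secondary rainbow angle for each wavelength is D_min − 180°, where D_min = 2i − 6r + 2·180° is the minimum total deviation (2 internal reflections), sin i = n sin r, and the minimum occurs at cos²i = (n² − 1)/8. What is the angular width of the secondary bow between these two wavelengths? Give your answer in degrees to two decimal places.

At 424 nm (n = 1.341): cos²i = 0.09979 → i = 71.586°, r = 45.034°, D_min = 232.966°, rainbow angle = 52.966°.
At 649 nm (n = 1.332): cos²i = 0.09678 → i = 71.875°, r = 45.520°, D_min = 230.628°, rainbow angle = 50.628°.
Angular width = |52.966° − 50.628°| = 2.337°.

2.34°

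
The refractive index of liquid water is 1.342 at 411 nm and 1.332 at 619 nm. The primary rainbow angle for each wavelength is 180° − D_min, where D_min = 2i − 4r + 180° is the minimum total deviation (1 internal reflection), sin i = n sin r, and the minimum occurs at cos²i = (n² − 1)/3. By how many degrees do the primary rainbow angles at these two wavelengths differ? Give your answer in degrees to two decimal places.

At 411 nm (n = 1.342): cos²i = 0.26699 → i = 58.888°, r = 39.641°, D_min = 139.213°, rainbow angle = 40.787°.
At 619 nm (n = 1.332): cos²i = 0.25807 → i = 59.469°, r = 40.290°, D_min = 137.776°, rainbow angle = 42.224°.
Angular width = |40.787° − 42.224°| = 1.437°.

1.44°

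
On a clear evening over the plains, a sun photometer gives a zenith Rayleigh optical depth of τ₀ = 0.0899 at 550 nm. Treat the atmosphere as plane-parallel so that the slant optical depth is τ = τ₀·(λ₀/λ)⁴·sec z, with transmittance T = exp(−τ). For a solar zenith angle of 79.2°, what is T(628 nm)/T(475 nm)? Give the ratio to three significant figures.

Airmass: sec 79.2° = 5.3367.
τ(628 nm) = 0.0899 × (550/628)⁴ × 5.3367 = 0.0899 × 0.5883 × 5.3367 = 0.2823.
τ(475 nm) = 0.0899 × (550/475)⁴ × 5.3367 = 0.0899 × 1.7975 × 5.3367 = 0.8624.
T(628)/T(475) = exp(τ_B − τ_A) = exp(0.5801) = 1.7863.

1.79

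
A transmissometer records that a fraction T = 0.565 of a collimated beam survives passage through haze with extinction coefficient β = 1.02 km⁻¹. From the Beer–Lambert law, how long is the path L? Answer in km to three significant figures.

Beer–Lambert: T = exp(−βL) ⇒ L = −ln(T)/β = −ln(0.565)/1.02 = 0.5709/1.02 = 0.5597 km.

0.560 km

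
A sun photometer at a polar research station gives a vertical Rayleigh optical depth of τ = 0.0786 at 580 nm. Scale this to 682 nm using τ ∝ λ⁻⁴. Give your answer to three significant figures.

τ(682 nm) = τ(580 nm) × (580/682)⁴ = 0.0786 × (0.8504)⁴ = 0.0786 × 0.5231 = 0.0411.

0.0411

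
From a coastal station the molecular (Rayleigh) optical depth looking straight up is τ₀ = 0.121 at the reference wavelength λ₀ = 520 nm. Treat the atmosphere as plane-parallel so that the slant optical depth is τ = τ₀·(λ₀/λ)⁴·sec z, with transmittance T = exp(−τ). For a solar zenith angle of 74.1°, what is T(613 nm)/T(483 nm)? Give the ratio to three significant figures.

1.44

Airmass: sec 74.1° = 3.6502.
τ(613 nm) = 0.121 × (520/613)⁴ × 3.6502 = 0.121 × 0.5178 × 3.6502 = 0.2287.
τ(483 nm) = 0.121 × (520/483)⁴ × 3.6502 = 0.121 × 1.3435 × 3.6502 = 0.5934.
T(613)/T(483) = exp(τ_B − τ_A) = exp(0.3647) = 1.4400.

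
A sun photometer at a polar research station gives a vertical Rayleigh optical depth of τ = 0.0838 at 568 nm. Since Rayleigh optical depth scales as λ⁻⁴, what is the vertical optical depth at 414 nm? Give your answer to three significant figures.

0.297

τ(414 nm) = τ(568 nm) × (568/414)⁴ = 0.0838 × (1.3720)⁴ = 0.0838 × 3.5432 = 0.2969.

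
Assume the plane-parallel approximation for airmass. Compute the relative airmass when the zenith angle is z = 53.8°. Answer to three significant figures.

1.69

X = sec z = 1/cos 53.8° = 1/0.5906 = 1.6932.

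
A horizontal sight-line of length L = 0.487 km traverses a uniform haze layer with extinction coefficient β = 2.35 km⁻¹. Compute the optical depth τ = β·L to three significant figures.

1.14

τ = β·L = 2.35 × 0.487 = 1.1444.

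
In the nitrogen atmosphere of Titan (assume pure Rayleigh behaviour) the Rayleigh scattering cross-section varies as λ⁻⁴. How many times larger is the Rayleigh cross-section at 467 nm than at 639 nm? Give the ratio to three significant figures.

3.51

Rayleigh scattering ∝ λ⁻⁴, so the ratio of coefficients is the inverse fourth power of the wavelength ratio.
σ(467)/σ(639) = (639/467)⁴ = (1.3683)⁴ = 3.505.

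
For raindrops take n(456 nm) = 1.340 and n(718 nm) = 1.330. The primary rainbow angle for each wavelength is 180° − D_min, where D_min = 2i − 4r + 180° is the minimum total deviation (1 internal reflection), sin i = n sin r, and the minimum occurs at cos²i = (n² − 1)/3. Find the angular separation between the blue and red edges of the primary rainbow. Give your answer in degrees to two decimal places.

1.45°

At 456 nm (n = 1.340): cos²i = 0.26520 → i = 59.004°, r = 39.770°, D_min = 138.929°, rainbow angle = 41.071°.
At 718 nm (n = 1.330): cos²i = 0.25630 → i = 59.585°, r = 40.422°, D_min = 137.484°, rainbow angle = 42.516°.
Angular width = |41.071° − 42.516°| = 1.445°.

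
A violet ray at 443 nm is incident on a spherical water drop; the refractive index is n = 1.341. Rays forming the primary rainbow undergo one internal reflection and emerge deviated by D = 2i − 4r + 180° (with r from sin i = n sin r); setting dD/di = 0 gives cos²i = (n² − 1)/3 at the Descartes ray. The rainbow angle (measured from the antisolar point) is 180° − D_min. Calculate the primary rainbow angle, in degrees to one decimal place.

40.9°

cos²i = (1.79828 − 1)/3 = 0.26609; i = arccos(0.51584) = 58.946°.
sin r = sin 58.946°/1.341 = 0.63884; r = 39.705°.
D_min = 2·58.946° − 4·39.705° + 180° = 139.071°.
Rainbow angle = 180° − D_min = 40.929°.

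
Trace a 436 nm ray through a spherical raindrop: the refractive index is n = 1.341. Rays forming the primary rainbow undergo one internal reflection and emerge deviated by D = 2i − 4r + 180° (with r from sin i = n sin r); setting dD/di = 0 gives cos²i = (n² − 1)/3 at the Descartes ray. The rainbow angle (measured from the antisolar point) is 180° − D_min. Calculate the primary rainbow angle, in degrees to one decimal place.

cos²i = (1.79828 − 1)/3 = 0.26609; i = arccos(0.51584) = 58.946°.
sin r = sin 58.946°/1.341 = 0.63884; r = 39.705°.
D_min = 2·58.946° − 4·39.705° + 180° = 139.071°.
Rainbow angle = 180° − D_min = 40.929°.

40.9°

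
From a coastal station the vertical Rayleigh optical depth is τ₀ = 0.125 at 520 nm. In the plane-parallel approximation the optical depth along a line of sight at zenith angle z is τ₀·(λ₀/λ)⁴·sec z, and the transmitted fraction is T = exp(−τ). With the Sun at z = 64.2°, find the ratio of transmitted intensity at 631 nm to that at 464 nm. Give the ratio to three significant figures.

1.38

Airmass: sec 64.2° = 2.2976.
τ(631 nm) = 0.125 × (520/631)⁴ × 2.2976 = 0.125 × 0.4612 × 2.2976 = 0.1325.
τ(464 nm) = 0.125 × (520/464)⁴ × 2.2976 = 0.125 × 1.5774 × 2.2976 = 0.4530.
T(631)/T(464) = exp(τ_B − τ_A) = exp(0.3206) = 1.3779.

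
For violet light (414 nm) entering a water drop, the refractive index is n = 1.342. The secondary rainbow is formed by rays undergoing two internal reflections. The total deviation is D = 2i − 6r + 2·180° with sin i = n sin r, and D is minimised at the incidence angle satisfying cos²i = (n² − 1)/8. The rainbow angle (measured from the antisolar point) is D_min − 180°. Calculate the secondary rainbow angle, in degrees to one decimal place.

53.2°

cos²i = (1.80096 − 1)/8 = 0.10012; i = arccos(0.31642) = 71.554°.
sin r = sin 71.554°/1.342 = 0.70687; r = 44.981°.
D_min = 2·71.554° − 6·44.981° + 360° = 233.222°.
Rainbow angle = D_min − 180° = 53.222°.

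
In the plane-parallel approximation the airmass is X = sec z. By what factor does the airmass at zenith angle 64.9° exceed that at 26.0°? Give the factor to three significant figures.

2.12

X(64.9°)/X(26.0°) = sec 64.9° / sec 26.0° = cos 26.0° / cos 64.9° = 0.8988/0.4242 = 2.1188.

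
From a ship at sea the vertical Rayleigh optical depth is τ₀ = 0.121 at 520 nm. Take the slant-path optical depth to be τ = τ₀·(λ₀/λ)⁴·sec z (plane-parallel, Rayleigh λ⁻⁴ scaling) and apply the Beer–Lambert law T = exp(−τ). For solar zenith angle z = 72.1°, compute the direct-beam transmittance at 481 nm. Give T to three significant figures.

0.584

sec 72.1° = 3.2535.
τ = 0.121 × (520/481)⁴ × 3.2535 = 0.121 × 1.3659 × 3.2535 = 0.5377.
T = exp(−0.5377) = 0.5841.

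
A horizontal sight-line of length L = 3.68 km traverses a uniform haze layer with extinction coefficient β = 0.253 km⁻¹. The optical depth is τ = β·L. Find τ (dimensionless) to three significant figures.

τ = β·L = 0.253 × 3.68 = 0.9310.

0.931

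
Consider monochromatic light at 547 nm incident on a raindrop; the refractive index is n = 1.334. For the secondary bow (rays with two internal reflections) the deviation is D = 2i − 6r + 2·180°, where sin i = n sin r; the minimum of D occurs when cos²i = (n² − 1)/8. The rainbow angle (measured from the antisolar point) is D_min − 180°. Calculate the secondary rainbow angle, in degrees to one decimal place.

cos²i = (1.77956 − 1)/8 = 0.09744; i = arccos(0.31216) = 71.810°.
sin r = sin 71.810°/1.334 = 0.71217; r = 45.411°.
D_min = 2·71.810° − 6·45.411° + 360° = 231.153°.
Rainbow angle = D_min − 180° = 51.153°.

51.2°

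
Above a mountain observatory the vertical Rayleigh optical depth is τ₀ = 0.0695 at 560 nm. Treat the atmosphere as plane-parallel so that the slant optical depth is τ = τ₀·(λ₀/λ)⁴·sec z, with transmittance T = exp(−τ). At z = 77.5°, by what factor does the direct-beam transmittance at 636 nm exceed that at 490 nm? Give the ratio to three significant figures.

Airmass: sec 77.5° = 4.6202.
τ(636 nm) = 0.0695 × (560/636)⁴ × 4.6202 = 0.0695 × 0.6011 × 4.6202 = 0.1930.
τ(490 nm) = 0.0695 × (560/490)⁴ × 4.6202 = 0.0695 × 1.7060 × 4.6202 = 0.5478.
T(636)/T(490) = exp(τ_B − τ_A) = exp(0.3548) = 1.4259.

1.43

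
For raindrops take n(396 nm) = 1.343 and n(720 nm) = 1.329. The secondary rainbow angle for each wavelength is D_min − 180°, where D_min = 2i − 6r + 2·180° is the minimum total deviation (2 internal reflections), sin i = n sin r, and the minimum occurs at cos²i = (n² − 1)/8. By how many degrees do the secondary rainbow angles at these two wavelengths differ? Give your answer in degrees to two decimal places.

At 396 nm (n = 1.343): cos²i = 0.10046 → i = 71.522°, r = 44.928°, D_min = 233.478°, rainbow angle = 53.478°.
At 720 nm (n = 1.329): cos²i = 0.09578 → i = 71.972°, r = 45.685°, D_min = 229.837°, rainbow angle = 49.837°.
Angular width = |53.478° − 49.837°| = 3.641°.

3.64°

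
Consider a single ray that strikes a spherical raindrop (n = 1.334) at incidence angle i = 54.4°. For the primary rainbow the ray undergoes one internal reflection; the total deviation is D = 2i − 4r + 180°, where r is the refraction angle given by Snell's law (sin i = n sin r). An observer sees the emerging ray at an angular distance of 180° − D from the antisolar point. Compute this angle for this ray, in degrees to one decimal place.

sin r = sin 54.4° / 1.334 = 0.8131/1.334 = 0.6095; r = 37.55°.
D = 2·54.4° − 4·37.55° + 180° = 108.80° − 150.22° + 180° = 138.58°.
Angle from antisolar point = 180° − D = 41.42°.

41.4°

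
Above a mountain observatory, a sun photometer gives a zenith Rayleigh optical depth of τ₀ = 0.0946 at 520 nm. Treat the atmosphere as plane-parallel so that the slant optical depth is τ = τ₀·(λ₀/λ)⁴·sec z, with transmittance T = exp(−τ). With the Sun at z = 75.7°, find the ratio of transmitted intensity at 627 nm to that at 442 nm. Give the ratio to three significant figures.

Airmass: sec 75.7° = 4.0486.
τ(627 nm) = 0.0946 × (520/627)⁴ × 4.0486 = 0.0946 × 0.4731 × 4.0486 = 0.1812.
τ(442 nm) = 0.0946 × (520/442)⁴ × 4.0486 = 0.0946 × 1.9157 × 4.0486 = 0.7337.
T(627)/T(442) = exp(τ_B − τ_A) = exp(0.5525) = 1.7376.

1.74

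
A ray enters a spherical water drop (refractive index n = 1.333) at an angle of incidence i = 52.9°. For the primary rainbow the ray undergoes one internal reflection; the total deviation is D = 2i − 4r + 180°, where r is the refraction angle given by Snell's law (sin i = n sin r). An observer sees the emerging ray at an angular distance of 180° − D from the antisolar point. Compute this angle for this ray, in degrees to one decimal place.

41.2°

sin r = sin 52.9° / 1.333 = 0.7976/1.333 = 0.5983; r = 36.75°.
D = 2·52.9° − 4·36.75° + 180° = 105.80° − 147.00° + 180° = 138.80°.
Angle from antisolar point = 180° − D = 41.20°.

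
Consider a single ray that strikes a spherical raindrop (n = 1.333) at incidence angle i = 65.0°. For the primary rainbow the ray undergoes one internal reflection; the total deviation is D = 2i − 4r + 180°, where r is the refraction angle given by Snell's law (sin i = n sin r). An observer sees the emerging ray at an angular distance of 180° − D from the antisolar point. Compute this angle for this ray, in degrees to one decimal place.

sin r = sin 65.0° / 1.333 = 0.9063/1.333 = 0.6799; r = 42.84°.
D = 2·65.0° − 4·42.84° + 180° = 130.00° − 171.34° + 180° = 138.66°.
Angle from antisolar point = 180° − D = 41.34°.

41.3°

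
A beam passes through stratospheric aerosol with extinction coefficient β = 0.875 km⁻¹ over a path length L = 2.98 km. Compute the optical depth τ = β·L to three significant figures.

τ = β·L = 0.875 × 2.98 = 2.6075.

2.61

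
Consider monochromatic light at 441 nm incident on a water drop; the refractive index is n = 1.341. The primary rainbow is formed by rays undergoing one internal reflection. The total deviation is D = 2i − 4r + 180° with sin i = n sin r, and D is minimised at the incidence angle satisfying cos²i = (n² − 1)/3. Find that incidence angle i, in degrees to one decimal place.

58.9°

cos²i = (1.341² − 1)/3 = (1.79828 − 1)/3 = 0.26609.
cos i = 0.51584, so i = 58.946°.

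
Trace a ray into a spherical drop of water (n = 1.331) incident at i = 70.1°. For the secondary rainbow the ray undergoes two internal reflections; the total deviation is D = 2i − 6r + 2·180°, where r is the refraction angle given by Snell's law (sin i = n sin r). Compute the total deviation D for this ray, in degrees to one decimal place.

sin r = sin 70.1° / 1.331 = 0.9403/1.331 = 0.7065; r = 44.95°.
D = 2·70.1° − 6·44.95° + 2·180° = 140.20° − 269.68° + 360° = 230.52°.

230.5°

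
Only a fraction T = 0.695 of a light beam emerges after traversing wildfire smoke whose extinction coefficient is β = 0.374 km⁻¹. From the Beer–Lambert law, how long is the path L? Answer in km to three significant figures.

Beer–Lambert: T = exp(−βL) ⇒ L = −ln(T)/β = −ln(0.695)/0.374 = 0.3638/0.374 = 0.9728 km.

0.973 km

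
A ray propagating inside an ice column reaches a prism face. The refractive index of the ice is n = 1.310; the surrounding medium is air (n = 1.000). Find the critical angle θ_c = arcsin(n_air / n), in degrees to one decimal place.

sin θ_c = n_air / n = 1.000 / 1.310 = 0.7634.
θ_c = arcsin(0.7634) = 49.76°.

49.8°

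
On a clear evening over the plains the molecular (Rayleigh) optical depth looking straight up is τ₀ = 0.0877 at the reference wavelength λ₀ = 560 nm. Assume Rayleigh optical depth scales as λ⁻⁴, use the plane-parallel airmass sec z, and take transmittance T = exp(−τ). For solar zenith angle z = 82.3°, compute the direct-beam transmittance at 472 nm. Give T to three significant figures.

sec 82.3° = 7.4635.
τ = 0.0877 × (560/472)⁴ × 7.4635 = 0.0877 × 1.9815 × 7.4635 = 1.2970.
T = exp(−1.2970) = 0.2734.

0.273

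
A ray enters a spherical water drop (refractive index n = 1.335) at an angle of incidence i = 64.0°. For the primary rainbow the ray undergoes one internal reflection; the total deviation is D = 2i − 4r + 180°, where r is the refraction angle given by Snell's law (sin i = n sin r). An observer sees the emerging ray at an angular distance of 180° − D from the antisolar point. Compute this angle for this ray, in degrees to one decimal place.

sin r = sin 64.0° / 1.335 = 0.8988/1.335 = 0.6733; r = 42.32°.
D = 2·64.0° − 4·42.32° + 180° = 128.00° − 169.27° + 180° = 138.73°.
Angle from antisolar point = 180° − D = 41.27°.

41.3°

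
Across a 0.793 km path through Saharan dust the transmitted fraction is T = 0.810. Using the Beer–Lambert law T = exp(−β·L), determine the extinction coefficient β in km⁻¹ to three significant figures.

0.266 km⁻¹

Beer–Lambert: T = exp(−βL) ⇒ β = −ln(T)/L = −ln(0.810)/0.793 = 0.2107/0.793 = 0.2657 km⁻¹.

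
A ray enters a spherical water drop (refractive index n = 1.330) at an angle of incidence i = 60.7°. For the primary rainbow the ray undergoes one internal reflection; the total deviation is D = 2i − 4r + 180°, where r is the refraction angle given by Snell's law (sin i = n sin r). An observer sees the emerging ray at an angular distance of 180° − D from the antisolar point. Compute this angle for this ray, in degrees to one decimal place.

sin r = sin 60.7° / 1.330 = 0.8721/1.330 = 0.6557; r = 40.97°.
D = 2·60.7° − 4·40.97° + 180° = 121.40° − 163.89° + 180° = 137.51°.
Angle from antisolar point = 180° − D = 42.49°.

42.5°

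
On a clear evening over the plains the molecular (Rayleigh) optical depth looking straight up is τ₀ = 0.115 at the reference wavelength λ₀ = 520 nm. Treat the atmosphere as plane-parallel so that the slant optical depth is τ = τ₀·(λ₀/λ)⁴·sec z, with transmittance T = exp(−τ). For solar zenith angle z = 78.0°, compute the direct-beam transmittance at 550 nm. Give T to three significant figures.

sec 78.0° = 4.8097.
τ = 0.115 × (520/550)⁴ × 4.8097 = 0.115 × 0.7990 × 4.8097 = 0.4420.
T = exp(−0.4420) = 0.6428.

0.643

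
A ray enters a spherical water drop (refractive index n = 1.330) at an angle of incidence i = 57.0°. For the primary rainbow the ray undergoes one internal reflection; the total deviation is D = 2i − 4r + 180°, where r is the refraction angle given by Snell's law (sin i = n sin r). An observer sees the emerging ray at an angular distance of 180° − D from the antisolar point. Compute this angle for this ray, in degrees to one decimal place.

42.4°

sin r = sin 57.0° / 1.330 = 0.8387/1.330 = 0.6306; r = 39.09°.
D = 2·57.0° − 4·39.09° + 180° = 114.00° − 156.37° + 180° = 137.63°.
Angle from antisolar point = 180° − D = 42.37°.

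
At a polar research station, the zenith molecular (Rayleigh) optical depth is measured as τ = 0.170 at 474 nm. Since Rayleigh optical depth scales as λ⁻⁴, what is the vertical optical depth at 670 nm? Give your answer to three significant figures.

0.0426

τ(670 nm) = τ(474 nm) × (474/670)⁴ = 0.170 × (0.7075)⁴ = 0.170 × 0.2505 = 0.0426.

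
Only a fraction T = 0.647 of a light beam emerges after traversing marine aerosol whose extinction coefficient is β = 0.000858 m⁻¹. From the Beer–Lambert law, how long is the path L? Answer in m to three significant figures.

Beer–Lambert: T = exp(−βL) ⇒ L = −ln(T)/β = −ln(0.647)/0.000858 = 0.4354/0.000858 = 507.5 m.

507 m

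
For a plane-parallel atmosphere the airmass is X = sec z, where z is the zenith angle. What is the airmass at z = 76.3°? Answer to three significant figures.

4.22

X = sec z = 1/cos 76.3° = 1/0.2368 = 4.2223.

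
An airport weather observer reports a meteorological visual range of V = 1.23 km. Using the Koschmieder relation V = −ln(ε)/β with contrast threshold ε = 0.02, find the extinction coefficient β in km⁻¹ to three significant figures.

β = −ln(0.02) / V = 3.912 / 1.23 = 3.1805 km⁻¹.

3.18 km⁻¹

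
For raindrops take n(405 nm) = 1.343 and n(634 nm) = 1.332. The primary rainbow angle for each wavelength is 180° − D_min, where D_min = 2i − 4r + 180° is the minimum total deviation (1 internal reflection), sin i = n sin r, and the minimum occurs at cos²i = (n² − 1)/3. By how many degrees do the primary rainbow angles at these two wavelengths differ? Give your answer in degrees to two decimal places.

1.58°

At 405 nm (n = 1.343): cos²i = 0.26788 → i = 58.830°, r = 39.577°, D_min = 139.354°, rainbow angle = 40.646°.
At 634 nm (n = 1.332): cos²i = 0.25807 → i = 59.469°, r = 40.290°, D_min = 137.776°, rainbow angle = 42.224°.
Angular width = |40.646° − 42.224°| = 1.578°.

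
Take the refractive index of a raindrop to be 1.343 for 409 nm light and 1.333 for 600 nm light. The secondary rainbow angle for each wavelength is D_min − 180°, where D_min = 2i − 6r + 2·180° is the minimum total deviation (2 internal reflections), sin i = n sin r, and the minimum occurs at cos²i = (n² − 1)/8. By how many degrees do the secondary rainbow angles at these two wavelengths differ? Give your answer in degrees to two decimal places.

2.59°

At 409 nm (n = 1.343): cos²i = 0.10046 → i = 71.522°, r = 44.928°, D_min = 233.478°, rainbow angle = 53.478°.
At 600 nm (n = 1.333): cos²i = 0.09711 → i = 71.843°, r = 45.466°, D_min = 230.891°, rainbow angle = 50.891°.
Angular width = |53.478° − 50.891°| = 2.587°.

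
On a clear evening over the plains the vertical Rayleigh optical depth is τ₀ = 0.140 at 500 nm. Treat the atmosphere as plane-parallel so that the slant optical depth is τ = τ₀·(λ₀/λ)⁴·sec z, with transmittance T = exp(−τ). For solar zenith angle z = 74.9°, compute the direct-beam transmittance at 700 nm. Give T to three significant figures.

sec 74.9° = 3.8387.
τ = 0.140 × (500/700)⁴ × 3.8387 = 0.140 × 0.2603 × 3.8387 = 0.1399.
T = exp(−0.1399) = 0.8694.

0.869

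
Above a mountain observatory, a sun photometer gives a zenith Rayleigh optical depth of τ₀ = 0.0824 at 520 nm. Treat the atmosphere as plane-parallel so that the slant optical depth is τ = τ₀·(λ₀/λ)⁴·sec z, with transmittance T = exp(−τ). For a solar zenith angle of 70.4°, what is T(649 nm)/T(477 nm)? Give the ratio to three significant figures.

Airmass: sec 70.4° = 2.9811.
τ(649 nm) = 0.0824 × (520/649)⁴ × 2.9811 = 0.0824 × 0.4121 × 2.9811 = 0.1012.
τ(477 nm) = 0.0824 × (520/477)⁴ × 2.9811 = 0.0824 × 1.4123 × 2.9811 = 0.3469.
T(649)/T(477) = exp(τ_B − τ_A) = exp(0.2457) = 1.2785.

1.28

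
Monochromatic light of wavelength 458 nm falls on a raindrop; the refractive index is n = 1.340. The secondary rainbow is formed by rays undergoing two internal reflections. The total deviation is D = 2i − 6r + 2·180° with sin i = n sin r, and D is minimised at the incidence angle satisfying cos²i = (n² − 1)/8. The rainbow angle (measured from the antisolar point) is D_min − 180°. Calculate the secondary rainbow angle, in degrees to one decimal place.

52.7°

cos²i = (1.79560 − 1)/8 = 0.09945; i = arccos(0.31536) = 71.618°.
sin r = sin 71.618°/1.340 = 0.70819; r = 45.088°.
D_min = 2·71.618° − 6·45.088° + 360° = 232.709°.
Rainbow angle = D_min − 180° = 52.709°.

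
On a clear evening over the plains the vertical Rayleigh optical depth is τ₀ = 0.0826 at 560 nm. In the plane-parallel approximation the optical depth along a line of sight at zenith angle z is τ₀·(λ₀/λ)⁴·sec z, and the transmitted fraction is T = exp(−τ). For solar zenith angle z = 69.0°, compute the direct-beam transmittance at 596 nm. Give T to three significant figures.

0.836

sec 69.0° = 2.7904.
τ = 0.0826 × (560/596)⁴ × 2.7904 = 0.0826 × 0.7794 × 2.7904 = 0.1796.
T = exp(−0.1796) = 0.8356.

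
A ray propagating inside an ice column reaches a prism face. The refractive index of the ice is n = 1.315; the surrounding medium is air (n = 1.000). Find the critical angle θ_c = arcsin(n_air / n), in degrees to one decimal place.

sin θ_c = n_air / n = 1.000 / 1.315 = 0.7605.
θ_c = arcsin(0.7605) = 49.50°.

49.5°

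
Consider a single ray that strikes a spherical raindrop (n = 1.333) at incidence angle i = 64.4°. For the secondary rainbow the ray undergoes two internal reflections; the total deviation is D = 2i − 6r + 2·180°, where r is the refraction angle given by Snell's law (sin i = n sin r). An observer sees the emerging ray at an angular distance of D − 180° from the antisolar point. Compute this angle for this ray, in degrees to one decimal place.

53.4°

sin r = sin 64.4° / 1.333 = 0.9018/1.333 = 0.6765; r = 42.57°.
D = 2·64.4° − 6·42.57° + 2·180° = 128.80° − 255.44° + 360° = 233.36°.
Angle from antisolar point = D − 180° = 53.36°.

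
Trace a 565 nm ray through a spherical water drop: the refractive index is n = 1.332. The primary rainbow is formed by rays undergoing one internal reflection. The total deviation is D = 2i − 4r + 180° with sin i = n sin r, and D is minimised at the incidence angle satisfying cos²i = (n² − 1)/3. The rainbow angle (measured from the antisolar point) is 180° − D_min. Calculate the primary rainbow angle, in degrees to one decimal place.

42.2°

cos²i = (1.77422 − 1)/3 = 0.25807; i = arccos(0.50801) = 59.469°.
sin r = sin 59.469°/1.332 = 0.64666; r = 40.290°.
D_min = 2·59.469° − 4·40.290° + 180° = 137.776°.
Rainbow angle = 180° − D_min = 42.224°.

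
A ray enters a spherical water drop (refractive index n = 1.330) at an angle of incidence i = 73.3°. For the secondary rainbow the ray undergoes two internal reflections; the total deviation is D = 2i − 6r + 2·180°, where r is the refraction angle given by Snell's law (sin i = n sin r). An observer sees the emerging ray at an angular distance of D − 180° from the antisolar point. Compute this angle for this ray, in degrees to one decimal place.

50.2°

sin r = sin 73.3° / 1.330 = 0.9578/1.330 = 0.7202; r = 46.07°.
D = 2·73.3° − 6·46.07° + 2·180° = 146.60° − 276.41° + 360° = 230.19°.
Angle from antisolar point = D − 180° = 50.19°.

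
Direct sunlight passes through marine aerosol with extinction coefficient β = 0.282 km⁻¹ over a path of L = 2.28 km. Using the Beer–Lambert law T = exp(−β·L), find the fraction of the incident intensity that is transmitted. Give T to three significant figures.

0.526

τ = β·L = 0.282 × 2.28 = 0.6430.
T = exp(−0.6430) = 0.5257.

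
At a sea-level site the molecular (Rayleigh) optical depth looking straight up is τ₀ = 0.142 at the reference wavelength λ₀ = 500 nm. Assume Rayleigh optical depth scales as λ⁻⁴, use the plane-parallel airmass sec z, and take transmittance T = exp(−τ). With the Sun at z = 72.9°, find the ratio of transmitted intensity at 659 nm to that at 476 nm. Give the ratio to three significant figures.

1.53

Airmass: sec 72.9° = 3.4009.
τ(659 nm) = 0.142 × (500/659)⁴ × 3.4009 = 0.142 × 0.3314 × 3.4009 = 0.1600.
τ(476 nm) = 0.142 × (500/476)⁴ × 3.4009 = 0.142 × 1.2175 × 3.4009 = 0.5879.
T(659)/T(476) = exp(τ_B − τ_A) = exp(0.4279) = 1.5340.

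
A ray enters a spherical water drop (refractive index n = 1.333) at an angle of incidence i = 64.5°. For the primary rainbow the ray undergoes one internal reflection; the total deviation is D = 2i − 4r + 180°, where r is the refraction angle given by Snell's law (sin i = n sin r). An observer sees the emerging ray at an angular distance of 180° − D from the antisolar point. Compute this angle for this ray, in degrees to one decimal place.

sin r = sin 64.5° / 1.333 = 0.9026/1.333 = 0.6771; r = 42.62°.
D = 2·64.5° − 4·42.62° + 180° = 129.00° − 170.47° + 180° = 138.53°.
Angle from antisolar point = 180° − D = 41.47°.

41.5°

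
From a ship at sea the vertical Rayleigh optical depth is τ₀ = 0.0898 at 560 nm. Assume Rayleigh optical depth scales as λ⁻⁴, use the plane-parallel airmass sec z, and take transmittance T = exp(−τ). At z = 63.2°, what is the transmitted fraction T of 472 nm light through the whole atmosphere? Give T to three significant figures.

0.674

sec 63.2° = 2.2179.
τ = 0.0898 × (560/472)⁴ × 2.2179 = 0.0898 × 1.9815 × 2.2179 = 0.3946.
T = exp(−0.3946) = 0.6739.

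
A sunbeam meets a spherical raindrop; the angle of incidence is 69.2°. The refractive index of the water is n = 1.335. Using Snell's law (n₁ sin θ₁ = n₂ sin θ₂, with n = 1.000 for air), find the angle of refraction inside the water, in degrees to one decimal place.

Snell: sin θ_r = sin θ_i / n = sin 69.2° / 1.335 = 0.9348 / 1.335 = 0.7002.
θ_r = arcsin(0.7002) = 44.45°.

44.4°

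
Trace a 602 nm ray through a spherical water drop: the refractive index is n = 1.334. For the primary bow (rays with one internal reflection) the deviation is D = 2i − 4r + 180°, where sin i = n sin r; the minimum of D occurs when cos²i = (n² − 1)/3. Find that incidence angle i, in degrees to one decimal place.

cos²i = (1.334² − 1)/3 = (1.77956 − 1)/3 = 0.25985.
cos i = 0.50976, so i = 59.352°.

59.4°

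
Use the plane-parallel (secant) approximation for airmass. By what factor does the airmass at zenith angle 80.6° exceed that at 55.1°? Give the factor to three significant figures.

X(80.6°)/X(55.1°) = sec 80.6° / sec 55.1° = cos 55.1° / cos 80.6° = 0.5721/0.1633 = 3.5031.

3.50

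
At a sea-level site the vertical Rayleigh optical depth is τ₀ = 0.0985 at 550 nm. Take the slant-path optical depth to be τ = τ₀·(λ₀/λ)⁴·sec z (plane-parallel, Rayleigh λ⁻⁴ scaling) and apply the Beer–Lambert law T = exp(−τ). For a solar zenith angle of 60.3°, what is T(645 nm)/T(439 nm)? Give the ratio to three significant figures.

1.47

Airmass: sec 60.3° = 2.0183.
τ(645 nm) = 0.0985 × (550/645)⁴ × 2.0183 = 0.0985 × 0.5287 × 2.0183 = 0.1051.
τ(439 nm) = 0.0985 × (550/439)⁴ × 2.0183 = 0.0985 × 2.4637 × 2.0183 = 0.4898.
T(645)/T(439) = exp(τ_B − τ_A) = exp(0.3847) = 1.4692.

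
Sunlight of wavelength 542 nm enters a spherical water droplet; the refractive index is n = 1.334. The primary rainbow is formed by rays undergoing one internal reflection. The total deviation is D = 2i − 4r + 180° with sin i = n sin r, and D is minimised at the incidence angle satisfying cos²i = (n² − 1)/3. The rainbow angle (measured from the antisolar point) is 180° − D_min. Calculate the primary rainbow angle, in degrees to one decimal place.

41.9°

cos²i = (1.77956 − 1)/3 = 0.25985; i = arccos(0.50976) = 59.352°.
sin r = sin 59.352°/1.334 = 0.64492; r = 40.159°.
D_min = 2·59.352° − 4·40.159° + 180° = 138.067°.
Rainbow angle = 180° − D_min = 41.933°.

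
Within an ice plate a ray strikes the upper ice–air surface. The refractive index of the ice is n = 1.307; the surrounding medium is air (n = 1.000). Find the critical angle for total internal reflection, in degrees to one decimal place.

49.9°

sin θ_c = n_air / n = 1.000 / 1.307 = 0.7651.
θ_c = arcsin(0.7651) = 49.92°.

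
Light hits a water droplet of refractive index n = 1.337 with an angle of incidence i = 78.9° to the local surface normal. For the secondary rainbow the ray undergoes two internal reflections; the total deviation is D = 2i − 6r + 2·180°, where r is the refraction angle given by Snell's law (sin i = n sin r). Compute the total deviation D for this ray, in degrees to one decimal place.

sin r = sin 78.9° / 1.337 = 0.9813/1.337 = 0.7340; r = 47.22°.
D = 2·78.9° − 6·47.22° + 2·180° = 157.80° − 283.31° + 360° = 234.49°.

234.5°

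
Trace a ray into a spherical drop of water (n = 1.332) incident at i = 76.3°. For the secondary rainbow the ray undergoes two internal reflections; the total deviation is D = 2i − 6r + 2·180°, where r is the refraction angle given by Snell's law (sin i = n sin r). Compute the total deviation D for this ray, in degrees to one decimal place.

sin r = sin 76.3° / 1.332 = 0.9715/1.332 = 0.7294; r = 46.84°.
D = 2·76.3° − 6·46.84° + 2·180° = 152.60° − 281.01° + 360° = 231.59°.

231.6°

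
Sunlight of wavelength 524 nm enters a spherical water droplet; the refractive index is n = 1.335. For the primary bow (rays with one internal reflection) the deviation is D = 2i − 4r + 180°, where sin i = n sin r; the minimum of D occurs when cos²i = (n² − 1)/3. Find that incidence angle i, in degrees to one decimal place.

59.3°

cos²i = (1.335² − 1)/3 = (1.78222 − 1)/3 = 0.26074.
cos i = 0.51063, so i = 59.294°.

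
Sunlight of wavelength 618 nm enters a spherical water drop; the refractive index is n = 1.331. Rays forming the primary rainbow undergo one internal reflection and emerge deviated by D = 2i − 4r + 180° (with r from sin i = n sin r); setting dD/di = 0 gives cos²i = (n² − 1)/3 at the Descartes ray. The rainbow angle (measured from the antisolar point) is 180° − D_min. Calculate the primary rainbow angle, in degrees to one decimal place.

cos²i = (1.77156 − 1)/3 = 0.25719; i = arccos(0.50714) = 59.527°.
sin r = sin 59.527°/1.331 = 0.64753; r = 40.356°.
D_min = 2·59.527° − 4·40.356° + 180° = 137.630°.
Rainbow angle = 180° − D_min = 42.370°.

42.4°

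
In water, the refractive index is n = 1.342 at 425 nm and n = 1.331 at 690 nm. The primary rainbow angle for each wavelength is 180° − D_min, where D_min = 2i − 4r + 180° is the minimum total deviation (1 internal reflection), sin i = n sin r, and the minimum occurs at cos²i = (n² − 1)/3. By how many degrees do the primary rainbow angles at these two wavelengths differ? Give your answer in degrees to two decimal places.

1.58°

At 425 nm (n = 1.342): cos²i = 0.26699 → i = 58.888°, r = 39.641°, D_min = 139.213°, rainbow angle = 40.787°.
At 690 nm (n = 1.331): cos²i = 0.25719 → i = 59.527°, r = 40.356°, D_min = 137.630°, rainbow angle = 42.370°.
Angular width = |40.787° − 42.370°| = 1.583°.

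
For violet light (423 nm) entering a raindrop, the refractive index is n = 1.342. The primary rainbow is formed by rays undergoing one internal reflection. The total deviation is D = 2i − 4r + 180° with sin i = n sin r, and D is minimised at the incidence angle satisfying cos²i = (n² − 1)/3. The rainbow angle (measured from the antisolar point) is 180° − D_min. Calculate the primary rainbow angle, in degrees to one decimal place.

40.8°

cos²i = (1.80096 − 1)/3 = 0.26699; i = arccos(0.51671) = 58.888°.
sin r = sin 58.888°/1.342 = 0.63797; r = 39.641°.
D_min = 2·58.888° − 4·39.641° + 180° = 139.213°.
Rainbow angle = 180° − D_min = 40.787°.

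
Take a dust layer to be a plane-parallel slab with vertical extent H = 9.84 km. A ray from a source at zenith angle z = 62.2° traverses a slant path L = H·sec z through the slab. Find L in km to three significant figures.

sec z = 1/cos 62.2° = 2.1441.
L = 9.84 × 2.1441 = 21.098 km.

21.1 km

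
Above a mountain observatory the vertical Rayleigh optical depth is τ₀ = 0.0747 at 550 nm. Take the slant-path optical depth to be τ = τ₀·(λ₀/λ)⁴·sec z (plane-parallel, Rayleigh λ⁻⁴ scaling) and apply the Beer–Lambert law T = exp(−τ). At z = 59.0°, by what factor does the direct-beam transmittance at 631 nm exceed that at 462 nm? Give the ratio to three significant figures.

1.23

Airmass: sec 59.0° = 1.9416.
τ(631 nm) = 0.0747 × (550/631)⁴ × 1.9416 = 0.0747 × 0.5772 × 1.9416 = 0.0837.
τ(462 nm) = 0.0747 × (550/462)⁴ × 1.9416 = 0.0747 × 2.0086 × 1.9416 = 0.2913.
T(631)/T(462) = exp(τ_B − τ_A) = exp(0.2076) = 1.2307.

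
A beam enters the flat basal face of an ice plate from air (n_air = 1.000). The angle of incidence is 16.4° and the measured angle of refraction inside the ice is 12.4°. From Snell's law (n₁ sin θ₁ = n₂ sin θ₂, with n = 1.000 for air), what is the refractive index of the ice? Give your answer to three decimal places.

n = sin θ_i / sin θ_r = sin 16.4° / sin 12.4° = 0.2823 / 0.2147 = 1.3148.

1.315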